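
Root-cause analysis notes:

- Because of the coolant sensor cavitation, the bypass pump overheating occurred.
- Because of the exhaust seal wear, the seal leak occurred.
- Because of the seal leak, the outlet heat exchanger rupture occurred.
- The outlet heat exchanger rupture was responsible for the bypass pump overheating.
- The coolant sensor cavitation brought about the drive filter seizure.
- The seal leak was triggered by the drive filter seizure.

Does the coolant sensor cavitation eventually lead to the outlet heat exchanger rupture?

Yes

There is a causal chain: the coolant sensor cavitation → the drive filter seizure → the seal leak → the outlet heat exchanger rupture.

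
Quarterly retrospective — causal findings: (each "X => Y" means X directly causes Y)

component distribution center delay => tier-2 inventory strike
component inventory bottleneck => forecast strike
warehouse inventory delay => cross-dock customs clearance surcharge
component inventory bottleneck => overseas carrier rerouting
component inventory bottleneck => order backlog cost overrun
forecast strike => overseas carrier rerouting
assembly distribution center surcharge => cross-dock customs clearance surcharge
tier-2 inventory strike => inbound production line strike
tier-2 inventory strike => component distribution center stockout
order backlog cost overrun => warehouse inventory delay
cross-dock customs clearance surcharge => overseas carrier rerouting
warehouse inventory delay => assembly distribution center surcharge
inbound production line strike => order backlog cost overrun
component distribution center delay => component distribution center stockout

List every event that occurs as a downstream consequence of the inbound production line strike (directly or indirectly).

the assembly distribution center surcharge, the cross-dock customs clearance surcharge, the order backlog cost overrun, the overseas carrier rerouting, the warehouse inventory delay

Direct effects: the order backlog cost overrun.
2 steps out: the warehouse inventory delay.
3 steps out: the assembly distribution center surcharge, the cross-dock customs clearance surcharge.
4 steps out: the overseas carrier rerouting.
Not reachable from it: the component distribution center delay, the tier-2 inventory strike, the component inventory bottleneck, the component distribution center stockout, the forecast strike.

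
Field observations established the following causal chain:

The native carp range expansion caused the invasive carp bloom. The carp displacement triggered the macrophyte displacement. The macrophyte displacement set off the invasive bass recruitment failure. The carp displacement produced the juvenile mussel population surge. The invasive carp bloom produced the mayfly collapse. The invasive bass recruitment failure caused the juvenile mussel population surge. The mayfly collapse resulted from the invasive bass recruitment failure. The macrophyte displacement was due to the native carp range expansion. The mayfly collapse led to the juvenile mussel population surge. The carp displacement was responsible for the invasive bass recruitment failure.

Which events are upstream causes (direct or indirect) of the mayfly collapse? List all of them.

the carp displacement, the invasive bass recruitment failure, the invasive carp bloom, the macrophyte displacement, the native carp range expansion

Immediate causes of the mayfly collapse: the invasive carp bloom, the invasive bass recruitment failure.
Further upstream: the native carp range expansion, the carp displacement, the macrophyte displacement.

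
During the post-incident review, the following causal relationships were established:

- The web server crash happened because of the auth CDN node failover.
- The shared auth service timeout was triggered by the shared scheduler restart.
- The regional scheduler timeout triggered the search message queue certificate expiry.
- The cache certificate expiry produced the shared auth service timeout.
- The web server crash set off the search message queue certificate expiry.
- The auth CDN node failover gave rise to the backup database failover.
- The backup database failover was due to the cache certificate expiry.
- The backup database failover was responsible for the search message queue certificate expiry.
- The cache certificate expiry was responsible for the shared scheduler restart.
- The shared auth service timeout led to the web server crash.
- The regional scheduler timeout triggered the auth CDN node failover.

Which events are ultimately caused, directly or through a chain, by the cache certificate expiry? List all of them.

Direct effects: the shared scheduler restart, the shared auth service timeout, the backup database failover.
2 steps out: the web server crash, the search message queue certificate expiry.
Not reachable from it: the regional scheduler timeout, the auth CDN node failover.

the backup database failover, the search message queue certificate expiry, the shared auth service timeout, the shared scheduler restart, the web server crash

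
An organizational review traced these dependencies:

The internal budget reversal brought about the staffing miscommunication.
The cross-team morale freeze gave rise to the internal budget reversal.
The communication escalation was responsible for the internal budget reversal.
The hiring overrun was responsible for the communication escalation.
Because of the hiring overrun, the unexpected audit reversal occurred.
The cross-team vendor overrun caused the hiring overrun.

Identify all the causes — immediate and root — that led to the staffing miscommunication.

the communication escalation, the cross-team morale freeze, the cross-team vendor overrun, the hiring overrun, the internal budget reversal

Immediate cause of the staffing miscommunication: the internal budget reversal.
Further upstream: the cross-team vendor overrun, the hiring overrun, the communication escalation, the cross-team morale freeze.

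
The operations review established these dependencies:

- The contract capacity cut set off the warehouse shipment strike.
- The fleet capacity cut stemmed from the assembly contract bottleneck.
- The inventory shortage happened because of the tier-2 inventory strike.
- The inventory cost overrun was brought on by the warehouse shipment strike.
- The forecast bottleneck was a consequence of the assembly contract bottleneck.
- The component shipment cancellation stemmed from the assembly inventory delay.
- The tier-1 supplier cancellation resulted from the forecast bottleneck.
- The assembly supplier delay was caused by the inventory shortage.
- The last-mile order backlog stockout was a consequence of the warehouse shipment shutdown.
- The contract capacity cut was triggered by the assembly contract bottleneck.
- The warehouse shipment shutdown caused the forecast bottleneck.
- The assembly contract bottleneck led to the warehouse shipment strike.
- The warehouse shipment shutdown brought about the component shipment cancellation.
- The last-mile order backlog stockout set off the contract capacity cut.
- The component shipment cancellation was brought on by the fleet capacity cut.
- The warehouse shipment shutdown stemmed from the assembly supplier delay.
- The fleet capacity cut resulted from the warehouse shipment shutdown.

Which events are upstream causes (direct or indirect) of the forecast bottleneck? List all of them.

Immediate causes of the forecast bottleneck: the assembly contract bottleneck, the warehouse shipment shutdown.
Further upstream: the tier-2 inventory strike, the inventory shortage, the assembly supplier delay.

the assembly contract bottleneck, the assembly supplier delay, the inventory shortage, the tier-2 inventory strike, the warehouse shipment shutdown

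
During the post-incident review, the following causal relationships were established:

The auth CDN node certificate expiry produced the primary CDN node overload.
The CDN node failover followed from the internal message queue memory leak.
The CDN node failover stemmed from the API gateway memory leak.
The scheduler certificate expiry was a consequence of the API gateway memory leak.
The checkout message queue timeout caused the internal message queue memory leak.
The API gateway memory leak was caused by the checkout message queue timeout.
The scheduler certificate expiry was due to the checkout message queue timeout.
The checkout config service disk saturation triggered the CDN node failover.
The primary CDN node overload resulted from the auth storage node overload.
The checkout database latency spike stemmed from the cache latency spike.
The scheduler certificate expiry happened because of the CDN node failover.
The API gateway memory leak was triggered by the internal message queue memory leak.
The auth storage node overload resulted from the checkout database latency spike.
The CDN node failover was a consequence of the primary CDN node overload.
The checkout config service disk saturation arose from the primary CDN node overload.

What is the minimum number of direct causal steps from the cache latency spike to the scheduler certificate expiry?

Shortest chain: the cache latency spike → the checkout database latency spike → the auth storage node overload → the primary CDN node overload → the CDN node failover → the scheduler certificate expiry.

5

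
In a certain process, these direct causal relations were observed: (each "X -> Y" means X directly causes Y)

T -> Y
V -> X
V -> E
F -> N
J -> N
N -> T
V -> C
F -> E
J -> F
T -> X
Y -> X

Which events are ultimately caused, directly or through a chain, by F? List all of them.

Direct effects: N, E.
2 steps out: T.
3 steps out: Y, X.
Not reachable from it: V, J, C.

E, N, T, X, Y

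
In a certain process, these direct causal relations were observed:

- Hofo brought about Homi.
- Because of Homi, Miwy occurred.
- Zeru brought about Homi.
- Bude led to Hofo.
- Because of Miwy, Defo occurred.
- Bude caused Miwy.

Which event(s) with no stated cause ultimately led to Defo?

Tracing upstream from Defo: Defo ← Miwy ← Homi ← Zeru.
A separate upstream branch: Defo ← Miwy ← Bude.
Each of those chain origins has no stated cause.

Bude, Zeru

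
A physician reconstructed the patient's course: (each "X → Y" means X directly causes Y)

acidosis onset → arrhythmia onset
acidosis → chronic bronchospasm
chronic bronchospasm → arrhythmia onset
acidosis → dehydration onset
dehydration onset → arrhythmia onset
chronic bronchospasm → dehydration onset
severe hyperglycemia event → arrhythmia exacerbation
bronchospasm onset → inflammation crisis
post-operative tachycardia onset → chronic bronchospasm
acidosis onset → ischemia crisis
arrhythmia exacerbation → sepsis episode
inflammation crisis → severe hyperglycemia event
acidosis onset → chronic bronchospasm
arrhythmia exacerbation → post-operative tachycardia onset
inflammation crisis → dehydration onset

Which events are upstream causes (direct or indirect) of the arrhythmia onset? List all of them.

Immediate causes of the arrhythmia onset: the acidosis onset, the chronic bronchospasm, the dehydration onset.
Further upstream: the bronchospasm onset, the acidosis, the inflammation crisis, the severe hyperglycemia event, the arrhythmia exacerbation, the post-operative tachycardia onset.

the acidosis, the acidosis onset, the arrhythmia exacerbation, the bronchospasm onset, the chronic bronchospasm, the dehydration onset, the inflammation crisis, the post-operative tachycardia onset, the severe hyperglycemia event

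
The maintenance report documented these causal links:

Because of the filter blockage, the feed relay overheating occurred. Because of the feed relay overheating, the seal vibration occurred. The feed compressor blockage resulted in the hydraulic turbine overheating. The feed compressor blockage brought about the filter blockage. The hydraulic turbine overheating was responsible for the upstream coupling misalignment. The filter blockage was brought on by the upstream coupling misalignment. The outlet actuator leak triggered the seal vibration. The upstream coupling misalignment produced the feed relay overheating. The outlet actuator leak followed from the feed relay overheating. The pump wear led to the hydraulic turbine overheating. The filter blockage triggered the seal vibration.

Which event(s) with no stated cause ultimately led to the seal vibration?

the feed compressor blockage, the pump wear

Tracing upstream from the seal vibration: the seal vibration ← the filter blockage ← the feed compressor blockage.
A separate upstream branch: the seal vibration ← the filter blockage ← the upstream coupling misalignment ← the hydraulic turbine overheating ← the pump wear.
Each of those chain origins has no stated cause.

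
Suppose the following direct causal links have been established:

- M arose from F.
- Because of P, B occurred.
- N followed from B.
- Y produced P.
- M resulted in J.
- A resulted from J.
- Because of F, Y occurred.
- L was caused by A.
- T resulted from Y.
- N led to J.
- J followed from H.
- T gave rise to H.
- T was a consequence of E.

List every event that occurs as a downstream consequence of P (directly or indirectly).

Direct effects: B.
2 steps out: N.
3 steps out: J.
4 steps out: A.
5 steps out: L.
Not reachable from it: F, Y, T, M, H, E.

A, B, J, L, N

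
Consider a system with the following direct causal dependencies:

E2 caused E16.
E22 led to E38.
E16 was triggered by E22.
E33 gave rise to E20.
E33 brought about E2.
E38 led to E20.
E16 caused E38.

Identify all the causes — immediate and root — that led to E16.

Immediate causes of E16: E22, E2.
Further upstream: E33.

E2, E22, E33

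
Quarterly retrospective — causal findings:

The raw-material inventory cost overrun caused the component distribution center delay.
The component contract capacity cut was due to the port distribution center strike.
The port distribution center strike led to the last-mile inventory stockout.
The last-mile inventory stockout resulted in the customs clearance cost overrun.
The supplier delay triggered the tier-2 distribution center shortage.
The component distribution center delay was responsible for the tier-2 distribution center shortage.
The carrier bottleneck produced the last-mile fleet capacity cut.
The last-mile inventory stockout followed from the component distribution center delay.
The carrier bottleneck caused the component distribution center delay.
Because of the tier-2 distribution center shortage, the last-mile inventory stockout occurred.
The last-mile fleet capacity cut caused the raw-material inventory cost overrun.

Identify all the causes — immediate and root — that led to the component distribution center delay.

the carrier bottleneck, the last-mile fleet capacity cut, the raw-material inventory cost overrun

Immediate causes of the component distribution center delay: the carrier bottleneck, the raw-material inventory cost overrun.
Further upstream: the last-mile fleet capacity cut.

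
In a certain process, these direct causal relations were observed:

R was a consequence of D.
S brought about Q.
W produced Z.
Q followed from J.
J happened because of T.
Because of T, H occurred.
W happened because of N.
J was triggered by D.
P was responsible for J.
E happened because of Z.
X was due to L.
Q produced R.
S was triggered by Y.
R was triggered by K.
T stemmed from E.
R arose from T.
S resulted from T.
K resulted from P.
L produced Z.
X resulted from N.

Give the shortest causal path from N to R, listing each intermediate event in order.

N → W → Z → E → T → R

N → W
W → Z
Z → E
E → T
T → R
Length: 5 steps.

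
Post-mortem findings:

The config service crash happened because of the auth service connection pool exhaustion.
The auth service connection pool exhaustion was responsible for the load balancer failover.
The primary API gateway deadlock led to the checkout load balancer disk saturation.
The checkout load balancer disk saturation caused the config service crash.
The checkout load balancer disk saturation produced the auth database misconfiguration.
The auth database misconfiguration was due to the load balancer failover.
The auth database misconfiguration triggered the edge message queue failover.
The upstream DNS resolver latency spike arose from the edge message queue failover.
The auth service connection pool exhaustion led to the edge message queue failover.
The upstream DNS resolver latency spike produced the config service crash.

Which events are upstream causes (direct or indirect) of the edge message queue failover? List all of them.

Immediate causes of the edge message queue failover: the auth service connection pool exhaustion, the auth database misconfiguration.
Further upstream: the load balancer failover, the primary API gateway deadlock, the checkout load balancer disk saturation.

the auth database misconfiguration, the auth service connection pool exhaustion, the checkout load balancer disk saturation, the load balancer failover, the primary API gateway deadlock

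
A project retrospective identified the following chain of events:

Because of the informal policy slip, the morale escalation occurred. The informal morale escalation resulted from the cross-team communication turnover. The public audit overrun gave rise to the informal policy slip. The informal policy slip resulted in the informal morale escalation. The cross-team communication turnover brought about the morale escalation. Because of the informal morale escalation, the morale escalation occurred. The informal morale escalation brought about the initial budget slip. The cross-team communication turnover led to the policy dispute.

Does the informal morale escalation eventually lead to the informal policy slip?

No

The informal morale escalation leads to the morale escalation, the initial budget slip; the informal policy slip is not among them.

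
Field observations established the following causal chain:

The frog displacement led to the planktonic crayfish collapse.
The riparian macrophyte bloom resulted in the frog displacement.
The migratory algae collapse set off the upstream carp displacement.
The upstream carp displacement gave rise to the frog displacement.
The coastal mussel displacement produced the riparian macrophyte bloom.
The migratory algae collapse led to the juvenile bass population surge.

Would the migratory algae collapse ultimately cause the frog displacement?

Yes

There is a causal chain: the migratory algae collapse → the upstream carp displacement → the frog displacement.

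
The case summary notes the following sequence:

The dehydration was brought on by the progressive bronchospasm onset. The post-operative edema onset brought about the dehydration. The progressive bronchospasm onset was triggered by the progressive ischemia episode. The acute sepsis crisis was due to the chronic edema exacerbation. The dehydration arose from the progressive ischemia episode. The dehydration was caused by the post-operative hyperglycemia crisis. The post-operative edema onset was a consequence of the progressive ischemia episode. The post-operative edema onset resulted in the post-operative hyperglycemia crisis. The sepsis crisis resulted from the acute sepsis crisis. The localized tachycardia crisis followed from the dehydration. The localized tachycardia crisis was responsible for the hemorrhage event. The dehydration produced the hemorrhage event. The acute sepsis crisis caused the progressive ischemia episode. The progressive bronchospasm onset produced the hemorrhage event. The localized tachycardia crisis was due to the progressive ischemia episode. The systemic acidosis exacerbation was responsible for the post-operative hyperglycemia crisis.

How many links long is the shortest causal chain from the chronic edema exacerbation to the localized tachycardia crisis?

Shortest chain: the chronic edema exacerbation → the acute sepsis crisis → the progressive ischemia episode → the localized tachycardia crisis.

3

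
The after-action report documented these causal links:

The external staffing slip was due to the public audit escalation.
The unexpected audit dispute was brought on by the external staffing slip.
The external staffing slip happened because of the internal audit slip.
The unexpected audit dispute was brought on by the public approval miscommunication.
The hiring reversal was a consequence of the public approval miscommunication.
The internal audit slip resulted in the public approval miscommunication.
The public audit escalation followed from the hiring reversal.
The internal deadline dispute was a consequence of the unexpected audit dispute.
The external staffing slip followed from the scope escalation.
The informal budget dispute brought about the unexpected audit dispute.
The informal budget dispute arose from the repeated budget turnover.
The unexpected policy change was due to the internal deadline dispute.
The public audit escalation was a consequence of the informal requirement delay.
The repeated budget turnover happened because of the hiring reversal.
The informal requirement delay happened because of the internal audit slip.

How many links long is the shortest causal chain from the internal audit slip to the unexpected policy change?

4

Shortest chain: the internal audit slip → the public approval miscommunication → the unexpected audit dispute → the internal deadline dispute → the unexpected policy change.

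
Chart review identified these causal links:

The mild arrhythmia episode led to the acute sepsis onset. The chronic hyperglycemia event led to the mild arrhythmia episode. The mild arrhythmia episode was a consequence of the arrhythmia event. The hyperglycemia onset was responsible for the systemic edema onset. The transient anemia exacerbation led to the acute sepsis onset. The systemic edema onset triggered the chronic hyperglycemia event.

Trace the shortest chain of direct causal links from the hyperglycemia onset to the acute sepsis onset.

the hyperglycemia onset → the systemic edema onset
the systemic edema onset → the chronic hyperglycemia event
the chronic hyperglycemia event → the mild arrhythmia episode
the mild arrhythmia episode → the acute sepsis onset
Length: 4 steps.

the hyperglycemia onset → the systemic edema onset → the chronic hyperglycemia event → the mild arrhythmia episode → the acute sepsis onset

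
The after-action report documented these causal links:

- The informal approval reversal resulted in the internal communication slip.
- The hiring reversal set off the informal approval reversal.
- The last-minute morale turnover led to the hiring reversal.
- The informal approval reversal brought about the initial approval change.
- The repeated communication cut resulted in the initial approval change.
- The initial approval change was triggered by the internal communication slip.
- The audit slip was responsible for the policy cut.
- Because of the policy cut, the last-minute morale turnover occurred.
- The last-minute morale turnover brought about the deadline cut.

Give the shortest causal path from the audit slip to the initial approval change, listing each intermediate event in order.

the audit slip → the policy cut → the last-minute morale turnover → the hiring reversal → the informal approval reversal → the initial approval change

the audit slip → the policy cut
the policy cut → the last-minute morale turnover
the last-minute morale turnover → the hiring reversal
the hiring reversal → the informal approval reversal
the informal approval reversal → the initial approval change
Length: 5 steps.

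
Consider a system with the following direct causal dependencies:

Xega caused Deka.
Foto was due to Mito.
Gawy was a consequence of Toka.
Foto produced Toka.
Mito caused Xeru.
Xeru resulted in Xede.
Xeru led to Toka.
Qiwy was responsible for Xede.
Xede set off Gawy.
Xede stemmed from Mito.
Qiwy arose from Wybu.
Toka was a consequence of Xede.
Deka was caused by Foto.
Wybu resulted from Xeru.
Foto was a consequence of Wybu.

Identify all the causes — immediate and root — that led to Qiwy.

Immediate cause of Qiwy: Wybu.
Further upstream: Mito, Xeru.

Mito, Wybu, Xeru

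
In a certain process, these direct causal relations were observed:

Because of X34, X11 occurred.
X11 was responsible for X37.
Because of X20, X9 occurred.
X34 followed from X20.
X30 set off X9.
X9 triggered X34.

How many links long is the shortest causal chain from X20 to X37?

3

Shortest chain: X20 → X34 → X11 → X37.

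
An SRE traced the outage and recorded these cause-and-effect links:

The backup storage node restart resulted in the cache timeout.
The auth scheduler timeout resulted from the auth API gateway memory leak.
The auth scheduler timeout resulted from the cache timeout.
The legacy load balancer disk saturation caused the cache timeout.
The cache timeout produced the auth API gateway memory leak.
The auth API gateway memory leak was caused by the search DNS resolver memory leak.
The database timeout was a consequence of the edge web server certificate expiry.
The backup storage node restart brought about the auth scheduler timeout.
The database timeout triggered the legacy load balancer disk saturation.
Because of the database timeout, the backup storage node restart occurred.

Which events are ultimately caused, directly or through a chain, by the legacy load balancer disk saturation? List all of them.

the auth API gateway memory leak, the auth scheduler timeout, the cache timeout

Direct effects: the cache timeout.
2 steps out: the auth API gateway memory leak, the auth scheduler timeout.
Not reachable from it: the edge web server certificate expiry, the database timeout, the backup storage node restart, the search DNS resolver memory leak.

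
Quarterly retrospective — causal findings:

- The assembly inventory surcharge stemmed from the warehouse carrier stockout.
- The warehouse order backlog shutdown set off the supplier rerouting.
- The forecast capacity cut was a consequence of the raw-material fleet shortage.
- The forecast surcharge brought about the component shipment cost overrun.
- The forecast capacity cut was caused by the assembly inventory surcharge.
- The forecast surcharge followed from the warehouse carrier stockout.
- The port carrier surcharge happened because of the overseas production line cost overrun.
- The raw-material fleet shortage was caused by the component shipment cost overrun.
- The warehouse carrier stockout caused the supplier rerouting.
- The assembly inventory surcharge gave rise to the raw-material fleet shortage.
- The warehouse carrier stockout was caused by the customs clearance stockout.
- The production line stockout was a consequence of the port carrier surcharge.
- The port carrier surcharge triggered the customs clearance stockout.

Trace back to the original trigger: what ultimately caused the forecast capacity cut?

Tracing upstream from the forecast capacity cut: the forecast capacity cut ← the assembly inventory surcharge ← the warehouse carrier stockout ← the customs clearance stockout ← the port carrier surcharge ← the overseas production line cost overrun.
The overseas production line cost overrun has no stated cause, so it is the root.

the overseas production line cost overrun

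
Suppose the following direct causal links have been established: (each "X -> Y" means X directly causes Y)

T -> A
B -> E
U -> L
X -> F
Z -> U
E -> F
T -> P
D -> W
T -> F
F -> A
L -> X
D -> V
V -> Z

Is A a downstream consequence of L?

Yes

There is a causal chain: L → X → F → A.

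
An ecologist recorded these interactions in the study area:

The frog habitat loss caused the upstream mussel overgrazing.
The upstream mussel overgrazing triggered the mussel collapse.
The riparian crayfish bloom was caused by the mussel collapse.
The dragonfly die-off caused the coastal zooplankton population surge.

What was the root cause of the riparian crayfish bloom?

the frog habitat loss

Tracing upstream from the riparian crayfish bloom: the riparian crayfish bloom ← the mussel collapse ← the upstream mussel overgrazing ← the frog habitat loss.
The frog habitat loss has no stated cause, so it is the root.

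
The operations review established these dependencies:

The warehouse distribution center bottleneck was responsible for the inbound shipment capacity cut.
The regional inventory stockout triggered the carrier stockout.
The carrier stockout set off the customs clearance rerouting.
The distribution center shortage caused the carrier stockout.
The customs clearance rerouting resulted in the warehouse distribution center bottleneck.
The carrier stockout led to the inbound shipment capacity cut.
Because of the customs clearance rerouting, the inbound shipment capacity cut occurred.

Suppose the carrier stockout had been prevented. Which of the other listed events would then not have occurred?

Downstream of the carrier stockout: the customs clearance rerouting, the warehouse distribution center bottleneck, the inbound shipment capacity cut.

the customs clearance rerouting, the inbound shipment capacity cut, the warehouse distribution center bottleneck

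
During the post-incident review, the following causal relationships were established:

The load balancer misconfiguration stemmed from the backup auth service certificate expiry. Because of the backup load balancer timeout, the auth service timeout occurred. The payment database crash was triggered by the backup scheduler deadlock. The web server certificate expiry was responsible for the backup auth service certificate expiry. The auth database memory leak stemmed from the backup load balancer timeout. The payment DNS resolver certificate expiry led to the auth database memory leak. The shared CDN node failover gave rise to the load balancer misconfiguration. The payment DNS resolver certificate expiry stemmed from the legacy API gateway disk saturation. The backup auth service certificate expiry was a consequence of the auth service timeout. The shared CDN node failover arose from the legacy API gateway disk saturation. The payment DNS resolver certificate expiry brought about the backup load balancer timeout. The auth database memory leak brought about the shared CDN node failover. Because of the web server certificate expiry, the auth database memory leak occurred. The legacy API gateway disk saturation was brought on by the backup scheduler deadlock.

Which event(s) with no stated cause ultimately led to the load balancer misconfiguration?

Tracing upstream from the load balancer misconfiguration: the load balancer misconfiguration ← the shared CDN node failover ← the legacy API gateway disk saturation ← the backup scheduler deadlock.
A separate upstream branch: the load balancer misconfiguration ← the backup auth service certificate expiry ← the web server certificate expiry.
Each of those chain origins has no stated cause.

the backup scheduler deadlock, the web server certificate expiry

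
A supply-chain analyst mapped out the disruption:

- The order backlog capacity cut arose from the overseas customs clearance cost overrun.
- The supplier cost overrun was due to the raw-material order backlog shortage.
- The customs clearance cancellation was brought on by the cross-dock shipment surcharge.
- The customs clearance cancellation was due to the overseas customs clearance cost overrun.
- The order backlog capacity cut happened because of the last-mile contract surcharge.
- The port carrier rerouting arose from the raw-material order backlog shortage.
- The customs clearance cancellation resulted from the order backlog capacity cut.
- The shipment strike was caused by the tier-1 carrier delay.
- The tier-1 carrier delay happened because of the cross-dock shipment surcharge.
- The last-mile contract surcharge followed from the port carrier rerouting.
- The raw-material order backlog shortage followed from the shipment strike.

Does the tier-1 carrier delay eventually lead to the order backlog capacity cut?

There is a causal chain: the tier-1 carrier delay → the shipment strike → the raw-material order backlog shortage → the port carrier rerouting → the last-mile contract surcharge → the order backlog capacity cut.

Yes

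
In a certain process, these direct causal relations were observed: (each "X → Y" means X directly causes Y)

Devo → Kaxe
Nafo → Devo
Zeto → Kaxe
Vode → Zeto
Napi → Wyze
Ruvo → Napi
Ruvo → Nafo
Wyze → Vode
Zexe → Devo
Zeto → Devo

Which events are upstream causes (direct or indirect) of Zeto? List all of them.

Immediate cause of Zeto: Vode.
Further upstream: Ruvo, Napi, Wyze.

Napi, Ruvo, Vode, Wyze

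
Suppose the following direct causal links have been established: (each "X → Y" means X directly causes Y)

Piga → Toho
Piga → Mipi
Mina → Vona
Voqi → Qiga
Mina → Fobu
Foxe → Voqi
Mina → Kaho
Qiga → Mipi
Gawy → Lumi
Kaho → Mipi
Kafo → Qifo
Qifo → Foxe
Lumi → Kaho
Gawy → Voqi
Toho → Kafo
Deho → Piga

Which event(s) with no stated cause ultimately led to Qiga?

Tracing upstream from Qiga: Qiga ← Voqi ← Gawy.
A separate upstream branch: Qiga ← Voqi ← Foxe ← Qifo ← Kafo ← Toho ← Piga ← Deho.
Each of those chain origins has no stated cause.

Deho, Gawy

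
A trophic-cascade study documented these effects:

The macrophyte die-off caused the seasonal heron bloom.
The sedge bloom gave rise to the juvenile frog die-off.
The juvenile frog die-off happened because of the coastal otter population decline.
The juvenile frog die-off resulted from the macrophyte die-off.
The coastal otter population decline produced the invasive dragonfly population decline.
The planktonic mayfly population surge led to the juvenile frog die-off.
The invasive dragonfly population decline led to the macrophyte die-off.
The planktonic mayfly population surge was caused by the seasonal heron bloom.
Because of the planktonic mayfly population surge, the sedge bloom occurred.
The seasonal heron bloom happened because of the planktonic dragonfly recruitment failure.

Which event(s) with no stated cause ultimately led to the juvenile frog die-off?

Tracing upstream from the juvenile frog die-off: the juvenile frog die-off ← the coastal otter population decline.
A separate upstream branch: the juvenile frog die-off ← the planktonic mayfly population surge ← the seasonal heron bloom ← the planktonic dragonfly recruitment failure.
Each of those chain origins has no stated cause.

the coastal otter population decline, the planktonic dragonfly recruitment failure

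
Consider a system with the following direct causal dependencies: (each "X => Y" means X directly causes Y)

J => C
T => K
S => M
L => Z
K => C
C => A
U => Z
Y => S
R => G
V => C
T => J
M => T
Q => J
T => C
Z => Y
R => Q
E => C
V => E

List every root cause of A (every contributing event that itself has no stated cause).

L, R, U, V

Tracing upstream from A: A ← C ← J ← Q ← R.
A separate upstream branch: A ← C ← V.
A separate upstream branch: A ← C ← T ← M ← S ← Y ← Z ← U.
A separate upstream branch: A ← C ← T ← M ← S ← Y ← Z ← L.
Each of those chain origins has no stated cause.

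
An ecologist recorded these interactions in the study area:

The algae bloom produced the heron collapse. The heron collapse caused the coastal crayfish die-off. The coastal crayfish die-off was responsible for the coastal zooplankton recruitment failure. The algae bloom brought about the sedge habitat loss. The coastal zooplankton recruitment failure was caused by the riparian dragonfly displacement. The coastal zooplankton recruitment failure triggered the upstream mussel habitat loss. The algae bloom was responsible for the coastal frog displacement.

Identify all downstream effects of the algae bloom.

Direct effects: the sedge habitat loss, the heron collapse, the coastal frog displacement.
2 steps out: the coastal crayfish die-off.
3 steps out: the coastal zooplankton recruitment failure.
4 steps out: the upstream mussel habitat loss.
Not reachable from it: the riparian dragonfly displacement.

the coastal crayfish die-off, the coastal frog displacement, the coastal zooplankton recruitment failure, the heron collapse, the sedge habitat loss, the upstream mussel habitat loss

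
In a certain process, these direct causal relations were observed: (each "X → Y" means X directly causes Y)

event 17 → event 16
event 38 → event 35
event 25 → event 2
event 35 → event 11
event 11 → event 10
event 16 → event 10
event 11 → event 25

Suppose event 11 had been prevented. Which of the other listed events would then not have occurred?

event 2, event 25

Downstream of event 11: event 25, event 2, event 10.
Of those, still caused via another path: event 10.
The remainder have no surviving cause.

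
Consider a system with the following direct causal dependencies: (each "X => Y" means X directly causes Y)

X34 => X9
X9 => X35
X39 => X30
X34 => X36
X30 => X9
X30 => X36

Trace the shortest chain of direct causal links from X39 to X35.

X39 → X30 → X9 → X35

X39 → X30
X30 → X9
X9 → X35
Length: 3 steps.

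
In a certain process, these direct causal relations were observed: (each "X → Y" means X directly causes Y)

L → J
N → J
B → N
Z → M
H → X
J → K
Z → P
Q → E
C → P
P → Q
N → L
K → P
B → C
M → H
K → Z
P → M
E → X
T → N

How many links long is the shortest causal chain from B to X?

5

Shortest chain: B → C → P → M → H → X.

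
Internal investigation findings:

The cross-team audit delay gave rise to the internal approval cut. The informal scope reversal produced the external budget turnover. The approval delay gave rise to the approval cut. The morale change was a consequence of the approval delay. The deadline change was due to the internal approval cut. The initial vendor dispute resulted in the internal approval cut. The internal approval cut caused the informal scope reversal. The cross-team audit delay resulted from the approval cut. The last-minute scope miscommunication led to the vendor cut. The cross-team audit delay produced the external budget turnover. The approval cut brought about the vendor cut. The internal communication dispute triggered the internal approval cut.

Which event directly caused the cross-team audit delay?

Upstream contributors include the approval delay, but only the approval cut feeds directly into the cross-team audit delay.

the approval cut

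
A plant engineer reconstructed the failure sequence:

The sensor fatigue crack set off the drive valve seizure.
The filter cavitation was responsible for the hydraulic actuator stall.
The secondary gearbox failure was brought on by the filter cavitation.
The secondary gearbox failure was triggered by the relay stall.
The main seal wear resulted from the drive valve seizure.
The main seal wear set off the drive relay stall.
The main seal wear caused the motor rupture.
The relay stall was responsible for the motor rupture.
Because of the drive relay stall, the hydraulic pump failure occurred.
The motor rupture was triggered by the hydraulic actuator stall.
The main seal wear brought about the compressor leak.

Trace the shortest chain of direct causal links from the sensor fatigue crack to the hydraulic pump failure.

the sensor fatigue crack → the drive valve seizure
the drive valve seizure → the main seal wear
the main seal wear → the drive relay stall
the drive relay stall → the hydraulic pump failure
Length: 4 steps.

the sensor fatigue crack → the drive valve seizure → the main seal wear → the drive relay stall → the hydraulic pump failure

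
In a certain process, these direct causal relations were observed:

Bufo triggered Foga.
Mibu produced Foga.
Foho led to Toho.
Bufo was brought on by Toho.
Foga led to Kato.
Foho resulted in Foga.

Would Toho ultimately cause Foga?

Yes

There is a causal chain: Toho → Bufo → Foga.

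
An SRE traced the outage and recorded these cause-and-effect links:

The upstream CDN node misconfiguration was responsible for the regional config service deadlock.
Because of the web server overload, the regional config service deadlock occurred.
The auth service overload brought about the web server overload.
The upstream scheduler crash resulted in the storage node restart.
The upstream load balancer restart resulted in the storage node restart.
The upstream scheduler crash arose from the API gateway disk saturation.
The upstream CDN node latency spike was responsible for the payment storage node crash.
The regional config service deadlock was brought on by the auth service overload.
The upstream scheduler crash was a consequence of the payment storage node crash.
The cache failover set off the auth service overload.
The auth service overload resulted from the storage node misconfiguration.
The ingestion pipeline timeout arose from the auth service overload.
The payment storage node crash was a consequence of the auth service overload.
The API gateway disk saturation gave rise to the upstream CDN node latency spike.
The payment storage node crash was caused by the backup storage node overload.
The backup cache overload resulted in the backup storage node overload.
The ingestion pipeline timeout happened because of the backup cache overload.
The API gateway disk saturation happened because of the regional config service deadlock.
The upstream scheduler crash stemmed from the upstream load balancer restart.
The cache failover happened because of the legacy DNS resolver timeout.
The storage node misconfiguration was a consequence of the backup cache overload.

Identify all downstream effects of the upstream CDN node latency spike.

the payment storage node crash, the storage node restart, the upstream scheduler crash

Direct effects: the payment storage node crash.
2 steps out: the upstream scheduler crash.
3 steps out: the storage node restart.
Not reachable from it: the backup cache overload, the legacy DNS resolver timeout, the cache failover, the upstream load balancer restart, the storage node misconfiguration, the upstream CDN node misconfiguration, the backup storage node overload, the auth service overload, the ingestion pipeline timeout, the web server overload, the regional config service deadlock, the API gateway disk saturation.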